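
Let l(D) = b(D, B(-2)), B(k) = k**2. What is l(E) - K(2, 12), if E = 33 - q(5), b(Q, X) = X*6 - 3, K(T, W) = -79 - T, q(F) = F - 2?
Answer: 102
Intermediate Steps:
q(F) = -2 + F
b(Q, X) = -3 + 6*X (b(Q, X) = 6*X - 3 = -3 + 6*X)
E = 30 (E = 33 - (-2 + 5) = 33 - 1*3 = 33 - 3 = 30)
l(D) = 21 (l(D) = -3 + 6*(-2)**2 = -3 + 6*4 = -3 + 24 = 21)
l(E) - K(2, 12) = 21 - (-79 - 1*2) = 21 - (-79 - 2) = 21 - 1*(-81) = 21 + 81 = 102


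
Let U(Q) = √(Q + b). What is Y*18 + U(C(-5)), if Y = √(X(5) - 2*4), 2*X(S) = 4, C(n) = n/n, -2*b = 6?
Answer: I*(√2 + 18*√6) ≈ 45.505*I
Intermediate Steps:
b = -3 (b = -½*6 = -3)
C(n) = 1
X(S) = 2 (X(S) = (½)*4 = 2)
U(Q) = √(-3 + Q) (U(Q) = √(Q - 3) = √(-3 + Q))
Y = I*√6 (Y = √(2 - 2*4) = √(2 - 8) = √(-6) = I*√6 ≈ 2.4495*I)
Y*18 + U(C(-5)) = (I*√6)*18 + √(-3 + 1) = 18*I*√6 + √(-2) = 18*I*√6 + I*√2 = I*√2 + 18*I*√6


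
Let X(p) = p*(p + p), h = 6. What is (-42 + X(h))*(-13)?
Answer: -390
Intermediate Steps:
X(p) = 2*p**2 (X(p) = p*(2*p) = 2*p**2)
(-42 + X(h))*(-13) = (-42 + 2*6**2)*(-13) = (-42 + 2*36)*(-13) = (-42 + 72)*(-13) = 30*(-13) = -390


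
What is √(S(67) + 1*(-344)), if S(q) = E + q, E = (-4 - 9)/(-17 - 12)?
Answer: 2*I*√58145/29 ≈ 16.63*I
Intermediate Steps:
E = 13/29 (E = -13/(-29) = -13*(-1/29) = 13/29 ≈ 0.44828)
S(q) = 13/29 + q
√(S(67) + 1*(-344)) = √((13/29 + 67) + 1*(-344)) = √(1956/29 - 344) = √(-8020/29) = 2*I*√58145/29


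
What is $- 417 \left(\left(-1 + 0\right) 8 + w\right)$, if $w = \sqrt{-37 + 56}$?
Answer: $3336 - 417 \sqrt{19} \approx 1518.3$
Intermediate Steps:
$w = \sqrt{19} \approx 4.3589$
$- 417 \left(\left(-1 + 0\right) 8 + w\right) = - 417 \left(\left(-1 + 0\right) 8 + \sqrt{19}\right) = - 417 \left(\left(-1\right) 8 + \sqrt{19}\right) = - 417 \left(-8 + \sqrt{19}\right) = 3336 - 417 \sqrt{19}$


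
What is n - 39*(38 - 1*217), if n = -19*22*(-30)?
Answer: 19521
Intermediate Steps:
n = 12540 (n = -418*(-30) = 12540)
n - 39*(38 - 1*217) = 12540 - 39*(38 - 1*217) = 12540 - 39*(38 - 217) = 12540 - 39*(-179) = 12540 - 1*(-6981) = 12540 + 6981 = 19521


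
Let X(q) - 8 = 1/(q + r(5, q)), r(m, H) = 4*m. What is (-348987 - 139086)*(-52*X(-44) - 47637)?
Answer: 46904628755/2 ≈ 2.3452e+10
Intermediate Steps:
X(q) = 8 + 1/(20 + q) (X(q) = 8 + 1/(q + 4*5) = 8 + 1/(q + 20) = 8 + 1/(20 + q))
(-348987 - 139086)*(-52*X(-44) - 47637) = (-348987 - 139086)*(-52*(161 + 8*(-44))/(20 - 44) - 47637) = -488073*(-52*(161 - 352)/(-24) - 47637) = -488073*(-(-13)*(-191)/6 - 47637) = -488073*(-52*191/24 - 47637) = -488073*(-2483/6 - 47637) = -488073*(-288305/6) = 46904628755/2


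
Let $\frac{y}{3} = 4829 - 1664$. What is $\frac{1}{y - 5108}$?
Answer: $\frac{1}{4387} \approx 0.00022795$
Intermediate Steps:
$y = 9495$ ($y = 3 \left(4829 - 1664\right) = 3 \cdot 3165 = 9495$)
$\frac{1}{y - 5108} = \frac{1}{9495 - 5108} = \frac{1}{4387}$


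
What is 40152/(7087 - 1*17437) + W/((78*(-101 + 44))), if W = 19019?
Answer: -84427/10350 ≈ -8.1572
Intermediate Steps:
40152/(7087 - 1*17437) + W/((78*(-101 + 44))) = 40152/(7087 - 1*17437) + 19019/((78*(-101 + 44))) = 40152/(7087 - 17437) + 19019/((78*(-57))) = 40152/(-10350) + 19019/(-4446) = 40152*(-1/10350) + 19019*(-1/4446) = -6692/1725 - 77/18 = -84427/10350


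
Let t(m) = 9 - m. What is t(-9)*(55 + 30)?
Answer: 1530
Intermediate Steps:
t(-9)*(55 + 30) = (9 - 1*(-9))*(55 + 30) = (9 + 9)*85 = 18*85 = 1530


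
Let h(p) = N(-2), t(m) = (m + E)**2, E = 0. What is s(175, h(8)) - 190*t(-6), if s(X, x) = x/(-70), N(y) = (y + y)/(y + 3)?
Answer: -239398/35 ≈ -6839.9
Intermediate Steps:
N(y) = 2*y/(3 + y) (N(y) = (2*y)/(3 + y) = 2*y/(3 + y))
t(m) = m**2 (t(m) = (m + 0)**2 = m**2)
h(p) = -4 (h(p) = 2*(-2)/(3 - 2) = 2*(-2)/1 = 2*(-2)*1 = -4)
s(X, x) = -x/70 (s(X, x) = x*(-1/70) = -x/70)
s(175, h(8)) - 190*t(-6) = -1/70*(-4) - 190*(-6)**2 = 2/35 - 190*36 = 2/35 - 6840 = -239398/35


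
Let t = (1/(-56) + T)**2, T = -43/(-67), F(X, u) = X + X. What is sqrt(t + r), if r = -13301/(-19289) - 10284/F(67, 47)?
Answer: I*sqrt(396327274798635127)/72372328 ≈ 8.6987*I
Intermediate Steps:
F(X, u) = 2*X
T = 43/67 (T = -43*(-1/67) = 43/67 ≈ 0.64179)
t = 5480281/14077504 (t = (1/(-56) + 43/67)**2 = (-1/56 + 43/67)**2 = (2341/3752)**2 = 5480281/14077504 ≈ 0.38929)
r = -98292871/1292363 (r = -13301/(-19289) - 10284/(2*67) = -13301*(-1/19289) - 10284/134 = 13301/19289 - 10284*1/134 = 13301/19289 - 5142/67 = -98292871/1292363 ≈ -76.057)
sqrt(t + r) = sqrt(5480281/14077504 - 98292871/1292363) = sqrt(-20546802571343/271540974656) = I*sqrt(396327274798635127)/72372328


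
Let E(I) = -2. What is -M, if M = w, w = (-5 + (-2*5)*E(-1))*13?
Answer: -195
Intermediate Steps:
w = 195 (w = (-5 - 2*5*(-2))*13 = (-5 - 10*(-2))*13 = (-5 + 20)*13 = 15*13 = 195)
M = 195
-M = -1*195 = -195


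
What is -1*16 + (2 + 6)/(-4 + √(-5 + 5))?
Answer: -18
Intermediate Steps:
-1*16 + (2 + 6)/(-4 + √(-5 + 5)) = -16 + 8/(-4 + √0) = -16 + 8/(-4 + 0) = -16 + 8/(-4) = -16 + 8*(-¼) = -16 - 2 = -18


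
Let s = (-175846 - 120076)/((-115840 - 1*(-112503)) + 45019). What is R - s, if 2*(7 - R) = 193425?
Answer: -4030582729/41682 ≈ -96698.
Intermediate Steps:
R = -193411/2 (R = 7 - 1/2*193425 = 7 - 193425/2 = -193411/2 ≈ -96706.)
s = -147961/20841 (s = -295922/((-115840 + 112503) + 45019) = -295922/(-3337 + 45019) = -295922/41682 = -295922*1/41682 = -147961/20841 ≈ -7.0995)
R - s = -193411/2 - 1*(-147961/20841) = -193411/2 + 147961/20841 = -4030582729/41682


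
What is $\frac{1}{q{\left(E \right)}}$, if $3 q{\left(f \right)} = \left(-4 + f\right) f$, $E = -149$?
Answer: $\frac{1}{7599} \approx 0.0001316$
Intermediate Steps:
$q{\left(f \right)} = \frac{f \left(-4 + f\right)}{3}$ ($q{\left(f \right)} = \frac{\left(-4 + f\right) f}{3} = \frac{f \left(-4 + f\right)}{3}$)
$\frac{1}{q{\left(E \right)}} = \frac{1}{\frac{1}{3} \left(-149\right) \left(-4 - 149\right)} = \frac{1}{\frac{1}{3} \left(-149\right) \left(-153\right)} = \frac{1}{7599}$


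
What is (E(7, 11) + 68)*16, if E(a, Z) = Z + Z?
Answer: 1440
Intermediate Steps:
E(a, Z) = 2*Z
(E(7, 11) + 68)*16 = (2*11 + 68)*16 = (22 + 68)*16 = 90*16 = 1440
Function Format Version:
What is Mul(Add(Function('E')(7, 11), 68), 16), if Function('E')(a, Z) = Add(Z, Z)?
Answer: 1440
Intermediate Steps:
Function('E')(a, Z) = Mul(2, Z)
Mul(Add(Function('E')(7, 11), 68), 16) = Mul(Add(Mul(2, 11), 68), 16) = Mul(Add(22, 68), 16) = Mul(90, 16) = 1440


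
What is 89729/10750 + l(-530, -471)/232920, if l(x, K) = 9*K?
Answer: 231712327/27821000 ≈ 8.3287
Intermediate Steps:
89729/10750 + l(-530, -471)/232920 = 89729/10750 + (9*(-471))/232920 = 89729*(1/10750) - 4239*1/232920 = 89729/10750 - 471/25880 = 231712327/27821000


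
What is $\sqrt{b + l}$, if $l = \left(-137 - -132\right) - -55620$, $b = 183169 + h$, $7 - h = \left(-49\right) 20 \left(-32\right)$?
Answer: $\sqrt{207431} \approx 455.45$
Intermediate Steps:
$h = -31353$ ($h = 7 - \left(-49\right) 20 \left(-32\right) = 7 - \left(-980\right) \left(-32\right) = 7 - 31360 = -31353$)
$b = 151816$ ($b = 183169 - 31353 = 151816$)
$l = 55615$ ($l = \left(-137 + 132\right) + 55620 = -5 + 55620 = 55615$)
$\sqrt{b + l} = \sqrt{151816 + 55615} = \sqrt{207431}$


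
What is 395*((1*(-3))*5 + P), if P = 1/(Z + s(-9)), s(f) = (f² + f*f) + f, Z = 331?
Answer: -2867305/484 ≈ -5924.2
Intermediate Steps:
s(f) = f + 2*f² (s(f) = (f² + f²) + f = 2*f² + f = f + 2*f²)
P = 1/484 (P = 1/(331 - 9*(1 + 2*(-9))) = 1/(331 - 9*(1 - 18)) = 1/(331 - 9*(-17)) = 1/(331 + 153) = 1/484 ≈ 0.0020661)
395*((1*(-3))*5 + P) = 395*((1*(-3))*5 + 1/484) = 395*(-3*5 + 1/484) = 395*(-15 + 1/484) = 395*(-7259/484) = -2867305/484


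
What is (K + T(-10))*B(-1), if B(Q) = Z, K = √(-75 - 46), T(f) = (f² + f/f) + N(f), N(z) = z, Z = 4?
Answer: 364 + 44*I ≈ 364.0 + 44.0*I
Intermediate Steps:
T(f) = 1 + f + f² (T(f) = (f² + f/f) + f = (f² + 1) + f = (1 + f²) + f = 1 + f + f²)
K = 11*I (K = √(-121) = 11*I ≈ 11.0*I)
B(Q) = 4
(K + T(-10))*B(-1) = (11*I + (1 - 10 + (-10)²))*4 = (11*I + (1 - 10 + 100))*4 = (11*I + 91)*4 = (91 + 11*I)*4 = 364 + 44*I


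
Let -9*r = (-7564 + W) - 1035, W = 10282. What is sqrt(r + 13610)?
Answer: sqrt(13423) ≈ 115.86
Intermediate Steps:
r = -187 (r = -((-7564 + 10282) - 1035)/9 = -(2718 - 1035)/9 = -1/9*1683 = -187)
sqrt(r + 13610) = sqrt(-187 + 13610) = sqrt(13423)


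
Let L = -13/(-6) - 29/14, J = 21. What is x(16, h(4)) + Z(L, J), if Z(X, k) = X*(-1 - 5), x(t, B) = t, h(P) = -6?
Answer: 108/7 ≈ 15.429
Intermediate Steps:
L = 2/21 (L = -13*(-1/6) - 29*1/14 = 13/6 - 29/14 = 2/21 ≈ 0.095238)
Z(X, k) = -6*X (Z(X, k) = X*(-6) = -6*X)
x(16, h(4)) + Z(L, J) = 16 - 6*2/21 = 16 - 4/7 = 108/7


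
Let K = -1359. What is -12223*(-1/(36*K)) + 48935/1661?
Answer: 15720487/538164 ≈ 29.211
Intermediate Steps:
-12223*(-1/(36*K)) + 48935/1661 = -12223/((-36*(-1359))) + 48935/1661 = -12223/48924 + 48935*(1/1661) = -12223*1/48924 + 48935/1661 = -12223/48924 + 48935/1661 = 15720487/538164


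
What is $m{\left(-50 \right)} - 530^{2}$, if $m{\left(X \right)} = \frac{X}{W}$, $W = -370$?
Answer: $- \frac{10393295}{37} \approx -2.809 \cdot 10^{5}$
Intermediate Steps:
$m{\left(X \right)} = - \frac{X}{370}$ ($m{\left(X \right)} = \frac{X}{-370} = X \left(- \frac{1}{370}\right) = - \frac{X}{370}$)
$m{\left(-50 \right)} - 530^{2} = \left(- \frac{1}{370}\right) \left(-50\right) - 530^{2} = \frac{5}{37} - 280900 = - \frac{10393295}{37}$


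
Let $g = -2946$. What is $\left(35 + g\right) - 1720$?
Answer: $-4631$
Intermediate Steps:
$\left(35 + g\right) - 1720 = \left(35 - 2946\right) - 1720 = -2911 - 1720 = -4631$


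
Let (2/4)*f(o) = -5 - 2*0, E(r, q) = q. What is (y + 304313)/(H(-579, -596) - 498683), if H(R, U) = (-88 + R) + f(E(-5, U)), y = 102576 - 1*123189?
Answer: -14185/24968 ≈ -0.56813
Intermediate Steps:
y = -20613 (y = 102576 - 123189 = -20613)
f(o) = -10 (f(o) = 2*(-5 - 2*0) = 2*(-5 + 0) = 2*(-5) = -10)
H(R, U) = -98 + R (H(R, U) = (-88 + R) - 10 = -98 + R)
(y + 304313)/(H(-579, -596) - 498683) = (-20613 + 304313)/((-98 - 579) - 498683) = 283700/(-677 - 498683) = 283700/(-499360) = 283700*(-1/499360) = -14185/24968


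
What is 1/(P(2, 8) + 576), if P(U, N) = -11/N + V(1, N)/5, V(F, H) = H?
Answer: 40/23049 ≈ 0.0017354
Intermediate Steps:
P(U, N) = -11/N + N/5
1/(P(2, 8) + 576) = 1/((-11/8 + (⅕)*8) + 576) = 1/((-11*⅛ + 8/5) + 576) = 1/((-11/8 + 8/5) + 576) = 1/(9/40 + 576) = 1/(23049/40) = 40/23049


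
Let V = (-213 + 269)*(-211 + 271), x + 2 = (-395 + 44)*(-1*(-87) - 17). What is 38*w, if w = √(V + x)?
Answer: 76*I*√5303 ≈ 5534.5*I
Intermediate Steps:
x = -24572 (x = -2 + (-395 + 44)*(-1*(-87) - 17) = -2 - 351*(87 - 17) = -2 - 351*70 = -2 - 24570 = -24572)
V = 3360 (V = 56*60 = 3360)
w = 2*I*√5303 (w = √(3360 - 24572) = √(-21212) = 2*I*√5303 ≈ 145.64*I)
38*w = 38*(2*I*√5303) = 76*I*√5303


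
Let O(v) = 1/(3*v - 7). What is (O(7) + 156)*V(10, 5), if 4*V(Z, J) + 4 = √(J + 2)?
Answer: -2185/14 + 2185*√7/56 ≈ -52.840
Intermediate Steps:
V(Z, J) = -1 + √(2 + J)/4 (V(Z, J) = -1 + √(J + 2)/4 = -1 + √(2 + J)/4)
O(v) = 1/(-7 + 3*v)
(O(7) + 156)*V(10, 5) = (1/(-7 + 3*7) + 156)*(-1 + √(2 + 5)/4) = (1/(-7 + 21) + 156)*(-1 + √7/4) = (1/14 + 156)*(-1 + √7/4) = 2185*(-1 + √7/4)/14 = -2185/14 + 2185*√7/56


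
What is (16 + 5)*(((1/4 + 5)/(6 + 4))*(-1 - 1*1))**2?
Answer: 9261/400 ≈ 23.152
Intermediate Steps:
(16 + 5)*(((1/4 + 5)/(6 + 4))*(-1 - 1*1))**2 = 21*(((1/4 + 5)/10)*(-1 - 1))**2 = 21*(((21/4)*(1/10))*(-2))**2 = 21*((21/40)*(-2))**2 = 21*(-21/20)**2 = 21*(441/400) = 9261/400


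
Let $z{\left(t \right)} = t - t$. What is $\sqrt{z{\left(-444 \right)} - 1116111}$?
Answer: $i \sqrt{1116111} \approx 1056.5 i$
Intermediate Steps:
$z{\left(t \right)} = 0$
$\sqrt{z{\left(-444 \right)} - 1116111} = \sqrt{0 - 1116111} = \sqrt{-1116111} = i \sqrt{1116111}$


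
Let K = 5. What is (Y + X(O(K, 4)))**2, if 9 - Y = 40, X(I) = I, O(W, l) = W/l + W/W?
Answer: 13225/16 ≈ 826.56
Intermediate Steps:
O(W, l) = 1 + W/l (O(W, l) = W/l + 1 = 1 + W/l)
Y = -31 (Y = 9 - 1*40 = 9 - 40 = -31)
(Y + X(O(K, 4)))**2 = (-31 + (5 + 4)/4)**2 = (-31 + (1/4)*9)**2 = (-31 + 9/4)**2 = (-115/4)**2 = 13225/16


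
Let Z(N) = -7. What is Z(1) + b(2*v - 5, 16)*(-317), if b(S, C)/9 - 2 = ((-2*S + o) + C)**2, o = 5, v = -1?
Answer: -3500638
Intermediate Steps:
b(S, C) = 18 + 9*(5 + C - 2*S)**2 (b(S, C) = 18 + 9*((-2*S + 5) + C)**2 = 18 + 9*((5 - 2*S) + C)**2 = 18 + 9*(5 + C - 2*S)**2)
Z(1) + b(2*v - 5, 16)*(-317) = -7 + (18 + 9*(5 + 16 - 2*(2*(-1) - 5))**2)*(-317) = -7 + (18 + 9*(5 + 16 - 2*(-2 - 5))**2)*(-317) = -7 + (18 + 9*(5 + 16 - 2*(-7))**2)*(-317) = -7 + (18 + 9*(5 + 16 + 14)**2)*(-317) = -7 + (18 + 9*35**2)*(-317) = -7 + (18 + 9*1225)*(-317) = -7 + (18 + 11025)*(-317) = -7 + 11043*(-317) = -7 - 3500631 = -3500638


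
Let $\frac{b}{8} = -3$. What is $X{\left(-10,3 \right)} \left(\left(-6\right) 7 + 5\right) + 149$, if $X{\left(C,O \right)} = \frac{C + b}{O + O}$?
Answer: $\frac{1076}{3} \approx 358.67$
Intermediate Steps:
$b = -24$ ($b = 8 \left(-3\right) = -24$)
$X{\left(C,O \right)} = \frac{-24 + C}{2 O}$ ($X{\left(C,O \right)} = \frac{C - 24}{O + O} = \frac{-24 + C}{2 O}$)
$X{\left(-10,3 \right)} \left(\left(-6\right) 7 + 5\right) + 149 = \frac{-24 - 10}{2 \cdot 3} \left(\left(-6\right) 7 + 5\right) + 149 = \frac{1}{2} \cdot \frac{1}{3} \left(-34\right) \left(-42 + 5\right) + 149 = \left(- \frac{17}{3}\right) \left(-37\right) + 149 = \frac{629}{3} + 149 = \frac{1076}{3}$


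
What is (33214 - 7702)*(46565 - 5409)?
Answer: 1049971872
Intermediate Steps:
(33214 - 7702)*(46565 - 5409) = 25512*41156 = 1049971872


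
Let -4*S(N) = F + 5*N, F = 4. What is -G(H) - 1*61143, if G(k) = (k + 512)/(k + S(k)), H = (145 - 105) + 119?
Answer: -9963625/163 ≈ -61127.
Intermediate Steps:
H = 159 (H = 40 + 119 = 159)
S(N) = -1 - 5*N/4 (S(N) = -(4 + 5*N)/4 = -1 - 5*N/4)
G(k) = (512 + k)/(-1 - k/4) (G(k) = (k + 512)/(k + (-1 - 5*k/4)) = (512 + k)/(-1 - k/4))
-G(H) - 1*61143 = -4*(-512 - 1*159)/(4 + 159) - 1*61143 = -4*(-512 - 159)/163 - 61143 = -4*(-671)/163 - 61143 = -1*(-2684/163) - 61143 = 2684/163 - 61143 = -9963625/163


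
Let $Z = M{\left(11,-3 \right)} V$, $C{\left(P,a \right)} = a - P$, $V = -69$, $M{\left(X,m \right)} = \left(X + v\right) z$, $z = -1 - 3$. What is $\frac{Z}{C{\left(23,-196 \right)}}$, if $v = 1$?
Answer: $- \frac{1104}{73} \approx -15.123$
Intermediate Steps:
$z = -4$ ($z = -1 - 3 = -4$)
$M{\left(X,m \right)} = -4 - 4 X$ ($M{\left(X,m \right)} = \left(X + 1\right) \left(-4\right) = \left(1 + X\right) \left(-4\right) = -4 - 4 X$)
$Z = 3312$ ($Z = \left(-4 - 44\right) \left(-69\right) = \left(-48\right) \left(-69\right) = 3312$)
$\frac{Z}{C{\left(23,-196 \right)}} = \frac{3312}{-196 - 23} = \frac{3312}{-219} = 3312 \left(- \frac{1}{219}\right) = - \frac{1104}{73}$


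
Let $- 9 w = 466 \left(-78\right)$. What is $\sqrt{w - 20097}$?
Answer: $\frac{5 i \sqrt{5781}}{3} \approx 126.72 i$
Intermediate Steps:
$w = \frac{12116}{3}$ ($w = - \frac{466 \left(-78\right)}{9} = \left(- \frac{1}{9}\right) \left(-36348\right) = \frac{12116}{3} \approx 4038.7$)
$\sqrt{w - 20097} = \sqrt{\frac{12116}{3} - 20097} = \sqrt{- \frac{48175}{3}} = \frac{5 i \sqrt{5781}}{3}$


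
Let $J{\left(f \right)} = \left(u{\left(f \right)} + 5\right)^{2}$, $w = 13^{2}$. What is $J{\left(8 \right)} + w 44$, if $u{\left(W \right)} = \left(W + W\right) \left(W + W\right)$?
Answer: $75557$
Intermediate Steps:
$u{\left(W \right)} = 4 W^{2}$ ($u{\left(W \right)} = 2 W 2 W = 4 W^{2}$)
$w = 169$
$J{\left(f \right)} = \left(5 + 4 f^{2}\right)^{2}$ ($J{\left(f \right)} = \left(4 f^{2} + 5\right)^{2} = \left(5 + 4 f^{2}\right)^{2}$)
$J{\left(8 \right)} + w 44 = \left(5 + 4 \cdot 8^{2}\right)^{2} + 169 \cdot 44 = \left(5 + 4 \cdot 64\right)^{2} + 7436 = \left(5 + 256\right)^{2} + 7436 = 261^{2} + 7436 = 68121 + 7436 = 75557$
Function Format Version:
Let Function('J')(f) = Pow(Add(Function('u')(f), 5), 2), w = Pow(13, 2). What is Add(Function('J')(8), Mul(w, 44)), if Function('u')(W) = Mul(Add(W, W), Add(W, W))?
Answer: 75557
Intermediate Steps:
Function('u')(W) = Mul(4, Pow(W, 2)) (Function('u')(W) = Mul(Mul(2, W), Mul(2, W)) = Mul(4, Pow(W, 2)))
w = 169
Function('J')(f) = Pow(Add(5, Mul(4, Pow(f, 2))), 2) (Function('J')(f) = Pow(Add(Mul(4, Pow(f, 2)), 5), 2) = Pow(Add(5, Mul(4, Pow(f, 2))), 2))
Add(Function('J')(8), Mul(w, 44)) = Add(Pow(Add(5, Mul(4, Pow(8, 2))), 2), Mul(169, 44)) = Add(Pow(Add(5, Mul(4, 64)), 2), 7436) = Add(Pow(Add(5, 256), 2), 7436) = Add(Pow(261, 2), 7436) = Add(68121, 7436) = 75557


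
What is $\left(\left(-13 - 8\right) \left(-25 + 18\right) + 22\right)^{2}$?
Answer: $28561$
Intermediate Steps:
$\left(\left(-13 - 8\right) \left(-25 + 18\right) + 22\right)^{2} = \left(\left(-21\right) \left(-7\right) + 22\right)^{2} = \left(147 + 22\right)^{2} = 169^{2} = 28561$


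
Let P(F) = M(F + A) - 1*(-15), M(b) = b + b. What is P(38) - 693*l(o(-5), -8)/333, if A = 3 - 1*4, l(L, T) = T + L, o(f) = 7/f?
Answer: 20084/185 ≈ 108.56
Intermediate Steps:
l(L, T) = L + T
A = -1 (A = 3 - 4 = -1)
M(b) = 2*b
P(F) = 13 + 2*F (P(F) = 2*(F - 1) - 1*(-15) = 2*(-1 + F) + 15 = (-2 + 2*F) + 15 = 13 + 2*F)
P(38) - 693*l(o(-5), -8)/333 = (13 + 2*38) - 693*(7/(-5) - 8)/333 = (13 + 76) - 693*(7*(-1/5) - 8)/333 = 89 - 693*(-7/5 - 8)/333 = 89 - (-32571)/(5*333) = 89 - 693*(-47/1665) = 89 + 3619/185 = 20084/185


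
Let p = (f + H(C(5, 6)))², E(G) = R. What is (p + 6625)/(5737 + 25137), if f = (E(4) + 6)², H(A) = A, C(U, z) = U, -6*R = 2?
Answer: 648181/2500794 ≈ 0.25919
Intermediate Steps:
R = -⅓ (R = -⅙*2 = -⅓ ≈ -0.33333)
E(G) = -⅓
f = 289/9 (f = (-⅓ + 6)² = (17/3)² = 289/9 ≈ 32.111)
p = 111556/81 (p = (289/9 + 5)² = (334/9)² = 111556/81 ≈ 1377.2)
(p + 6625)/(5737 + 25137) = (111556/81 + 6625)/(5737 + 25137) = (648181/81)/30874 = (648181/81)*(1/30874) = 648181/2500794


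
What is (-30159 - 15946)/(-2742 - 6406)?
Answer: 46105/9148 ≈ 5.0399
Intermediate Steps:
(-30159 - 15946)/(-2742 - 6406) = -46105/(-9148) = -46105*(-1/9148) = 46105/9148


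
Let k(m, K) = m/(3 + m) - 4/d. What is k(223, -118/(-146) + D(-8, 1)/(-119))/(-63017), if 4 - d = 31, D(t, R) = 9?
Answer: -6925/384529734 ≈ -1.8009e-5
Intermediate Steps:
d = -27 (d = 4 - 1*31 = 4 - 31 = -27)
k(m, K) = 4/27 + m/(3 + m) (k(m, K) = m/(3 + m) - 4/(-27) = m/(3 + m) - 4*(-1/27) = m/(3 + m) + 4/27 = 4/27 + m/(3 + m))
k(223, -118/(-146) + D(-8, 1)/(-119))/(-63017) = ((12 + 31*223)/(27*(3 + 223)))/(-63017) = ((1/27)*(12 + 6913)/226)*(-1/63017) = ((1/27)*(1/226)*6925)*(-1/63017) = (6925/6102)*(-1/63017) = -6925/384529734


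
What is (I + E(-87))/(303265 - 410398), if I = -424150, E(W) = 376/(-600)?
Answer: 31811297/8034975 ≈ 3.9591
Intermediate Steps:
E(W) = -47/75 (E(W) = 376*(-1/600) = -47/75)
(I + E(-87))/(303265 - 410398) = (-424150 - 47/75)/(303265 - 410398) = -31811297/75/(-107133) = -31811297/75*(-1/107133) = 31811297/8034975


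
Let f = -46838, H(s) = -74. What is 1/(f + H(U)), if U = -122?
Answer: -1/46912 ≈ -2.1317e-5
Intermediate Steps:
1/(f + H(U)) = 1/(-46838 - 74) = 1/(-46912) = -1/46912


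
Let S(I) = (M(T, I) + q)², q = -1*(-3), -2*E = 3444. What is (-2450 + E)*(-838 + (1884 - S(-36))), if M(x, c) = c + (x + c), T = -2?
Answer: 16667140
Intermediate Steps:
E = -1722 (E = -½*3444 = -1722)
q = 3
M(x, c) = x + 2*c (M(x, c) = c + (c + x) = x + 2*c)
S(I) = (1 + 2*I)² (S(I) = ((-2 + 2*I) + 3)² = (1 + 2*I)²)
(-2450 + E)*(-838 + (1884 - S(-36))) = (-2450 - 1722)*(-838 + (1884 - (1 + 2*(-36))²)) = -4172*(-838 + (1884 - (1 - 72)²)) = -4172*(-838 + (1884 - 1*(-71)²)) = -4172*(-838 + (1884 - 1*5041)) = -4172*(-838 + (1884 - 5041)) = -4172*(-838 - 3157) = -4172*(-3995) = 16667140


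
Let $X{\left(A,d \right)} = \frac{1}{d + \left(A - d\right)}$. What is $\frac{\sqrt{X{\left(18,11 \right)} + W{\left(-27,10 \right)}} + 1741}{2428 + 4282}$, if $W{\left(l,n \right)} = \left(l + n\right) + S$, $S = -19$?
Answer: $\frac{1741}{6710} + \frac{i \sqrt{1294}}{40260} \approx 0.25946 + 0.0008935 i$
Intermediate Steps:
$W{\left(l,n \right)} = -19 + l + n$ ($W{\left(l,n \right)} = \left(l + n\right) - 19 = -19 + l + n$)
$X{\left(A,d \right)} = \frac{1}{A}$
$\frac{\sqrt{X{\left(18,11 \right)} + W{\left(-27,10 \right)}} + 1741}{2428 + 4282} = \frac{\sqrt{\frac{1}{18} - 36} + 1741}{2428 + 4282} = \frac{\sqrt{\frac{1}{18} - 36} + 1741}{6710} = \left(\sqrt{- \frac{647}{18}} + 1741\right) \frac{1}{6710} = \left(\frac{i \sqrt{1294}}{6} + 1741\right) \frac{1}{6710} = \left(1741 + \frac{i \sqrt{1294}}{6}\right) \frac{1}{6710} = \frac{1741}{6710} + \frac{i \sqrt{1294}}{40260}$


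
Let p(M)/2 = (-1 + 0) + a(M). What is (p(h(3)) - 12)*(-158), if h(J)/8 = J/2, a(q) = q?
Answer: -1580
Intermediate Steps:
h(J) = 4*J (h(J) = 8*(J/2) = 4*J)
p(M) = -2 + 2*M (p(M) = 2*((-1 + 0) + M) = 2*(-1 + M) = -2 + 2*M)
(p(h(3)) - 12)*(-158) = ((-2 + 2*(4*3)) - 12)*(-158) = ((-2 + 2*12) - 12)*(-158) = ((-2 + 24) - 12)*(-158) = (22 - 12)*(-158) = 10*(-158) = -1580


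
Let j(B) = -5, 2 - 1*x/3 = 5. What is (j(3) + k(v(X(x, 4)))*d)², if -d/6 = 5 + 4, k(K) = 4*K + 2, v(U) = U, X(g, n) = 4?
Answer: 954529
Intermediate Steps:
x = -9 (x = 6 - 3*5 = 6 - 15 = -9)
k(K) = 2 + 4*K
d = -54 (d = -6*(5 + 4) = -6*9 = -54)
(j(3) + k(v(X(x, 4)))*d)² = (-5 + (2 + 4*4)*(-54))² = (-5 + (2 + 16)*(-54))² = (-5 + 18*(-54))² = (-5 - 972)² = (-977)² = 954529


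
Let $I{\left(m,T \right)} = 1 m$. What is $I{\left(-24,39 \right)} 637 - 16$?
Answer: $-15304$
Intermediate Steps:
$I{\left(m,T \right)} = m$
$I{\left(-24,39 \right)} 637 - 16 = \left(-24\right) 637 - 16 = -15288 - 16 = -15304$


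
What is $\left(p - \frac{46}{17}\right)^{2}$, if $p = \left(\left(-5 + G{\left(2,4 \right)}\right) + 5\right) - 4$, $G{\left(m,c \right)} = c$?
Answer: $\frac{2116}{289} \approx 7.3218$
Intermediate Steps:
$p = 0$ ($p = \left(\left(-5 + 4\right) + 5\right) - 4 = \left(-1 + 5\right) - 4 = 4 - 4 = 0$)
$\left(p - \frac{46}{17}\right)^{2} = \left(0 - \frac{46}{17}\right)^{2} = \left(- \frac{46}{17}\right)^{2} = \frac{2116}{289}$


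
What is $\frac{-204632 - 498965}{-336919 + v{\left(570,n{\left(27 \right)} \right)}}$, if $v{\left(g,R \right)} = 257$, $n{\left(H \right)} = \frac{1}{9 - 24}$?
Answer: $\frac{703597}{336662} \approx 2.0899$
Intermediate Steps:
$n{\left(H \right)} = - \frac{1}{15}$ ($n{\left(H \right)} = \frac{1}{-15} = - \frac{1}{15}$)
$\frac{-204632 - 498965}{-336919 + v{\left(570,n{\left(27 \right)} \right)}} = \frac{-204632 - 498965}{-336919 + 257} = - \frac{703597}{-336662} = \left(-703597\right) \left(- \frac{1}{336662}\right) = \frac{703597}{336662}$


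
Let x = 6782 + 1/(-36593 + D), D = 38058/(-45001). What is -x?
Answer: -11168323908081/1646759651 ≈ -6782.0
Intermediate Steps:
D = -38058/45001 (D = 38058*(-1/45001) = -38058/45001 ≈ -0.84571)
x = 11168323908081/1646759651 (x = 6782 + 1/(-36593 - 38058/45001) = 6782 + 1/(-1646759651/45001) = 6782 - 45001/1646759651 = 11168323908081/1646759651 ≈ 6782.0)
-x = -1*11168323908081/1646759651 = -11168323908081/1646759651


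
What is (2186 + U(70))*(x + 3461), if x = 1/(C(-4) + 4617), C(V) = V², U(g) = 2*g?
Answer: 37296977364/4633 ≈ 8.0503e+6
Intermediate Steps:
x = 1/4633 (x = 1/((-4)² + 4617) = 1/(16 + 4617) = 1/4633 ≈ 0.00021584)
(2186 + U(70))*(x + 3461) = (2186 + 2*70)*(1/4633 + 3461) = (2186 + 140)*(16034814/4633) = 2326*(16034814/4633) = 37296977364/4633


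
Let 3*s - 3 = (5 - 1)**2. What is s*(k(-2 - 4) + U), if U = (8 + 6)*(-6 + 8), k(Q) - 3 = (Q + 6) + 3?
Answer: 646/3 ≈ 215.33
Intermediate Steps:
k(Q) = 12 + Q (k(Q) = 3 + ((Q + 6) + 3) = 3 + ((6 + Q) + 3) = 3 + (9 + Q) = 12 + Q)
s = 19/3 (s = 1 + (5 - 1)**2/3 = 1 + (1/3)*4**2 = 1 + (1/3)*16 = 1 + 16/3 = 19/3 ≈ 6.3333)
U = 28 (U = 14*2 = 28)
s*(k(-2 - 4) + U) = 19*((12 + (-2 - 4)) + 28)/3 = 19*((12 - 6) + 28)/3 = 19*(6 + 28)/3 = (19/3)*34 = 646/3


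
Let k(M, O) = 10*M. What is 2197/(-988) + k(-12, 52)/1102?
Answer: -5141/2204 ≈ -2.3326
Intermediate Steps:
2197/(-988) + k(-12, 52)/1102 = 2197/(-988) + (10*(-12))/1102 = 2197*(-1/988) - 120*1/1102 = -169/76 - 60/551 = -5141/2204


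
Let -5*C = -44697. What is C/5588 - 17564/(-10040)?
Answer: 23487401/7012940 ≈ 3.3492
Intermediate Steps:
C = 44697/5 (C = -1/5*(-44697) = 44697/5 ≈ 8939.4)
C/5588 - 17564/(-10040) = (44697/5)/5588 - 17564/(-10040) = (44697/5)*(1/5588) - 17564*(-1/10040) = 44697/27940 + 4391/2510 = 23487401/7012940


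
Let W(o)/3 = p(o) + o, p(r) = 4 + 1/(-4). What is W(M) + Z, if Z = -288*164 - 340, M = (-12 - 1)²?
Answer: -188215/4 ≈ -47054.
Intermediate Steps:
p(r) = 15/4 (p(r) = 4 - ¼ = 15/4)
M = 169 (M = (-13)² = 169)
W(o) = 45/4 + 3*o (W(o) = 3*(15/4 + o) = 45/4 + 3*o)
Z = -47572 (Z = -47232 - 340 = -47572)
W(M) + Z = (45/4 + 3*169) - 47572 = (45/4 + 507) - 47572 = 2073/4 - 47572 = -188215/4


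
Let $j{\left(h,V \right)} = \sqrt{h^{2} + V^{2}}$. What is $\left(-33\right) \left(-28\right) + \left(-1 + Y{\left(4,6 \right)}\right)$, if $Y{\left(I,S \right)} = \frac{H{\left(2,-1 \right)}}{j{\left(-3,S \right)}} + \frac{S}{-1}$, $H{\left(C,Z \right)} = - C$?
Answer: $917 - \frac{2 \sqrt{5}}{15} \approx 916.7$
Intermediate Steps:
$j{\left(h,V \right)} = \sqrt{V^{2} + h^{2}}$
$Y{\left(I,S \right)} = - S - \frac{2}{\sqrt{9 + S^{2}}}$ ($Y{\left(I,S \right)} = \frac{\left(-1\right) 2}{\sqrt{S^{2} + \left(-3\right)^{2}}} + \frac{S}{-1} = - \frac{2}{\sqrt{S^{2} + 9}} + S \left(-1\right) = - \frac{2}{\sqrt{9 + S^{2}}} - S = - S - \frac{2}{\sqrt{9 + S^{2}}}$)
$\left(-33\right) \left(-28\right) + \left(-1 + Y{\left(4,6 \right)}\right) = \left(-33\right) \left(-28\right) - \left(7 + \frac{2}{\sqrt{9 + 6^{2}}}\right) = 924 - \left(7 + \frac{2}{\sqrt{9 + 36}}\right) = 924 - \left(7 + \frac{2 \sqrt{5}}{15}\right) = 917 - \frac{2 \sqrt{5}}{15}$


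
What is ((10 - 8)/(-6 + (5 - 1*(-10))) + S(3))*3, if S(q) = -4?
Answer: -34/3 ≈ -11.333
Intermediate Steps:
((10 - 8)/(-6 + (5 - 1*(-10))) + S(3))*3 = ((10 - 8)/(-6 + (5 - 1*(-10))) - 4)*3 = (2/(-6 + (5 + 10)) - 4)*3 = (2/(-6 + 15) - 4)*3 = (2/9 - 4)*3 = -34/9*3 = -34/3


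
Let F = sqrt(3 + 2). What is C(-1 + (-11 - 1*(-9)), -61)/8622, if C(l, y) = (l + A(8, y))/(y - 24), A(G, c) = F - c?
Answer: -29/366435 - sqrt(5)/732870 ≈ -8.2192e-5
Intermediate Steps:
F = sqrt(5) ≈ 2.2361
A(G, c) = sqrt(5) - c
C(l, y) = (l + sqrt(5) - y)/(-24 + y) (C(l, y) = (l + (sqrt(5) - y))/(y - 24) = (l + sqrt(5) - y)/(-24 + y))
C(-1 + (-11 - 1*(-9)), -61)/8622 = (((-1 + (-11 - 1*(-9))) + sqrt(5) - 1*(-61))/(-24 - 61))/8622 = (((-1 + (-11 + 9)) + sqrt(5) + 61)/(-85))*(1/8622) = -((-1 - 2) + sqrt(5) + 61)/85*(1/8622) = -(-3 + sqrt(5) + 61)/85*(1/8622) = -(58 + sqrt(5))/85*(1/8622) = (-58/85 - sqrt(5)/85)*(1/8622) = -29/366435 - sqrt(5)/732870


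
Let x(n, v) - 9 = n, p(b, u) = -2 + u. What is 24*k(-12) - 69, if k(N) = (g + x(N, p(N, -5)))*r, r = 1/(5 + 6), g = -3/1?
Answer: -903/11 ≈ -82.091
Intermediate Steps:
x(n, v) = 9 + n
g = -3 (g = -3*1 = -3)
r = 1/11 ≈ 0.090909
k(N) = 6/11 + N/11 (k(N) = (-3 + (9 + N))*(1/11) = (6 + N)*(1/11) = 6/11 + N/11)
24*k(-12) - 69 = 24*(6/11 + (1/11)*(-12)) - 69 = 24*(6/11 - 12/11) - 69 = 24*(-6/11) - 69 = -144/11 - 69 = -903/11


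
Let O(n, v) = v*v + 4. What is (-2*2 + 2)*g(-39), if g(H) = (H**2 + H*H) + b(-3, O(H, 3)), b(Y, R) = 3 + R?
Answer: -6116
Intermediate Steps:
O(n, v) = 4 + v**2 (O(n, v) = v**2 + 4 = 4 + v**2)
g(H) = 16 + 2*H**2 (g(H) = (H**2 + H*H) + (3 + (4 + 3**2)) = (H**2 + H**2) + (3 + (4 + 9)) = 2*H**2 + (3 + 13) = 2*H**2 + 16 = 16 + 2*H**2)
(-2*2 + 2)*g(-39) = (-2*2 + 2)*(16 + 2*(-39)**2) = (-4 + 2)*(16 + 2*1521) = -2*(16 + 3042) = -2*3058 = -6116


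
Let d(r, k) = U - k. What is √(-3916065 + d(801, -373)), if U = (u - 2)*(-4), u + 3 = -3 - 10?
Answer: 2*I*√978905 ≈ 1978.8*I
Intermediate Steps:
u = -16 (u = -3 + (-3 - 10) = -3 - 13 = -16)
U = 72 (U = (-16 - 2)*(-4) = -18*(-4) = 72)
d(r, k) = 72 - k
√(-3916065 + d(801, -373)) = √(-3916065 + (72 - 1*(-373))) = √(-3916065 + (72 + 373)) = √(-3916065 + 445) = √(-3915620) = 2*I*√978905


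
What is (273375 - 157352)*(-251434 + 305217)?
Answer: 6240065009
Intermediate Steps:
(273375 - 157352)*(-251434 + 305217) = 116023*53783 = 6240065009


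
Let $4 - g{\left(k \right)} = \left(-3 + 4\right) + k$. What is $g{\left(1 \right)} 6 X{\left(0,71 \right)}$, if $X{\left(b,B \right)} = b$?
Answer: $0$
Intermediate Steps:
$g{\left(k \right)} = 3 - k$ ($g{\left(k \right)} = 4 - \left(\left(-3 + 4\right) + k\right) = 4 - \left(1 + k\right) = 3 - k$)
$g{\left(1 \right)} 6 X{\left(0,71 \right)} = \left(3 - 1\right) 6 \cdot 0 = 2 \cdot 6 \cdot 0 = 12 \cdot 0 = 0$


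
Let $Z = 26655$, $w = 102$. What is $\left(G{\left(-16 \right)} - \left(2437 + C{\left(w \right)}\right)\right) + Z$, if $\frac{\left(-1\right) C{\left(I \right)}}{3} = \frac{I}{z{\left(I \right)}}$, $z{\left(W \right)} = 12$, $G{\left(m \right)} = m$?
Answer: $\frac{48455}{2} \approx 24228.0$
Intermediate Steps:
$C{\left(I \right)} = - \frac{I}{4}$ ($C{\left(I \right)} = - 3 \frac{I}{12} = - \frac{I}{4}$)
$\left(G{\left(-16 \right)} - \left(2437 + C{\left(w \right)}\right)\right) + Z = \left(-16 - \left(2437 - \frac{51}{2}\right)\right) + 26655 = \left(-16 - \frac{4823}{2}\right) + 26655 = - \frac{4855}{2} + 26655 = \frac{48455}{2}$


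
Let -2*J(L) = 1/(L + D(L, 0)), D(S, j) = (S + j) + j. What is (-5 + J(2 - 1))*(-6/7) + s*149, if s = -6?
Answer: -1779/2 ≈ -889.50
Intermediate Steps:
D(S, j) = S + 2*j
J(L) = -1/(4*L) (J(L) = -1/(2*(L + (L + 2*0))) = -1/(2*(L + (L + 0))) = -1/(2*(L + L)) = -1/(2*L)/2 = -1/(4*L))
(-5 + J(2 - 1))*(-6/7) + s*149 = (-5 - 1/(4*(2 - 1)))*(-6/7) - 6*149 = (-5 - ¼/1)*(-6*⅐) - 894 = (-5 - ¼*1)*(-6/7) - 894 = (-5 - ¼)*(-6/7) - 894 = -21/4*(-6/7) - 894 = 9/2 - 894 = -1779/2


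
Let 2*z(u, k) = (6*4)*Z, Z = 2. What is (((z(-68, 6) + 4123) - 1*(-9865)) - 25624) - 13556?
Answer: -25168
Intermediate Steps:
z(u, k) = 24 (z(u, k) = ((6*4)*2)/2 = (24*2)/2 = (½)*48 = 24)
(((z(-68, 6) + 4123) - 1*(-9865)) - 25624) - 13556 = (((24 + 4123) - 1*(-9865)) - 25624) - 13556 = ((4147 + 9865) - 25624) - 13556 = (14012 - 25624) - 13556 = -11612 - 13556 = -25168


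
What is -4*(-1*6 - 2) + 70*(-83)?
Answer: -5778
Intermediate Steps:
-4*(-1*6 - 2) + 70*(-83) = -4*(-6 - 2) - 5810 = -4*(-8) - 5810 = 32 - 5810 = -5778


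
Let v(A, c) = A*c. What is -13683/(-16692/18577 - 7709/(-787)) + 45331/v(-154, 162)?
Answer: -4991672619775/3241831572 ≈ -1539.8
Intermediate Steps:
-13683/(-16692/18577 - 7709/(-787)) + 45331/v(-154, 162) = -13683/(-16692/18577 - 7709/(-787)) + 45331/((-154*162)) = -13683/(-16692*1/18577 - 7709*(-1/787)) + 45331/(-24948) = -13683/(-1284/1429 + 7709/787) + 45331*(-1/24948) = -13683/10005653/1124623 - 4121/2268 = -13683*1124623/10005653 - 4121/2268 = -15388216509/10005653 - 4121/2268 = -4991672619775/3241831572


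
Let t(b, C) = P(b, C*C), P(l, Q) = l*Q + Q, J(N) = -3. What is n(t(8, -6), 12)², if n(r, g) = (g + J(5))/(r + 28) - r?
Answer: 13004893521/123904 ≈ 1.0496e+5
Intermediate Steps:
P(l, Q) = Q + Q*l (P(l, Q) = Q*l + Q = Q + Q*l)
t(b, C) = C²*(1 + b) (t(b, C) = (C*C)*(1 + b) = C²*(1 + b))
n(r, g) = -r + (-3 + g)/(28 + r) (n(r, g) = (g - 3)/(r + 28) - r = (-3 + g)/(28 + r) - r = -r + (-3 + g)/(28 + r))
n(t(8, -6), 12)² = ((-3 + 12 - ((-6)²*(1 + 8))² - 28*(-6)²*(1 + 8))/(28 + (-6)²*(1 + 8)))² = ((-3 + 12 - (36*9)² - 1008*9)/(28 + 36*9))² = ((-3 + 12 - 1*324² - 28*324)/(28 + 324))² = ((-3 + 12 - 1*104976 - 9072)/352)² = ((-3 + 12 - 104976 - 9072)/352)² = ((1/352)*(-114039))² = (-114039/352)² = 13004893521/123904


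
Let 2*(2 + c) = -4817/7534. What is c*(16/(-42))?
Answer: 23302/26369 ≈ 0.88369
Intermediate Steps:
c = -34953/15068 (c = -2 + (-4817/7534)/2 = -2 + (-4817*1/7534)/2 = -2 + (½)*(-4817/7534) = -2 - 4817/15068 = -34953/15068 ≈ -2.3197)
c*(16/(-42)) = -139812/(3767*(-42)) = -139812*(-1)/(3767*42) = -34953/15068*(-8/21) = 23302/26369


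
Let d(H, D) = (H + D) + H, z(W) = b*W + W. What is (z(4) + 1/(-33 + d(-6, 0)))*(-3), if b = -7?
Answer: 1081/15 ≈ 72.067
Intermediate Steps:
z(W) = -6*W (z(W) = -7*W + W = -6*W)
d(H, D) = D + 2*H (d(H, D) = (D + H) + H = D + 2*H)
(z(4) + 1/(-33 + d(-6, 0)))*(-3) = (-6*4 + 1/(-33 + (0 + 2*(-6))))*(-3) = (-24 + 1/(-33 + (0 - 12)))*(-3) = (-24 + 1/(-33 - 12))*(-3) = (-24 + 1/(-45))*(-3) = (-24 - 1/45)*(-3) = -1081/45*(-3) = 1081/15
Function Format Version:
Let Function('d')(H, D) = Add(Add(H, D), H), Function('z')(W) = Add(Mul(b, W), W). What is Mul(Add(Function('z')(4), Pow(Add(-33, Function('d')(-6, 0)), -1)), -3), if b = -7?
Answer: Rational(1081, 15) ≈ 72.067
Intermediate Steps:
Function('z')(W) = Mul(-6, W) (Function('z')(W) = Add(Mul(-7, W), W) = Mul(-6, W))
Function('d')(H, D) = Add(D, Mul(2, H)) (Function('d')(H, D) = Add(Add(D, H), H) = Add(D, Mul(2, H)))
Mul(Add(Function('z')(4), Pow(Add(-33, Function('d')(-6, 0)), -1)), -3) = Mul(Add(Mul(-6, 4), Pow(Add(-33, Add(0, Mul(2, -6))), -1)), -3) = Mul(Add(-24, Pow(Add(-33, Add(0, -12)), -1)), -3) = Mul(Add(-24, Pow(Add(-33, -12), -1)), -3) = Mul(Add(-24, Pow(-45, -1)), -3) = Mul(Add(-24, Rational(-1, 45)), -3) = Mul(Rational(-1081, 45), -3) = Rational(1081, 15)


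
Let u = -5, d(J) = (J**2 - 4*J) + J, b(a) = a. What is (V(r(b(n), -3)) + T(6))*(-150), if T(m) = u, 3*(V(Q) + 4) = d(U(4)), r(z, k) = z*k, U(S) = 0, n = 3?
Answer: 1350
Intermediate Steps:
d(J) = J**2 - 3*J
r(z, k) = k*z
V(Q) = -4 (V(Q) = -4 + (0*(-3 + 0))/3 = -4 + (0*(-3))/3 = -4 + (1/3)*0 = -4 + 0 = -4)
T(m) = -5
(V(r(b(n), -3)) + T(6))*(-150) = (-4 - 5)*(-150) = -9*(-150) = 1350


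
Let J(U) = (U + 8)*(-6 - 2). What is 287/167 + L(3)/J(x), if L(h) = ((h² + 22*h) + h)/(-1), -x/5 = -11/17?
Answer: 329989/127588 ≈ 2.5864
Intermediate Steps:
x = 55/17 (x = -(-55)/17 = -5*(-11/17) = 55/17 ≈ 3.2353)
J(U) = -64 - 8*U (J(U) = (8 + U)*(-8) = -64 - 8*U)
L(h) = -h² - 23*h (L(h) = (h² + 23*h)*(-1) = -h² - 23*h)
287/167 + L(3)/J(x) = 287/167 + (-1*3*(23 + 3))/(-64 - 8*55/17) = 287*(1/167) + (-1*3*26)/(-64 - 440/17) = 287/167 - 78/(-1528/17) = 287/167 - 78*(-17/1528) = 287/167 + 663/764 = 329989/127588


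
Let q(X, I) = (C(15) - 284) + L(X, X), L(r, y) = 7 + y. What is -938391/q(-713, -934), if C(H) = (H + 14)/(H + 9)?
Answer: 1185336/1249 ≈ 949.03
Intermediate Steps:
C(H) = (14 + H)/(9 + H)
q(X, I) = -6619/24 + X (q(X, I) = ((14 + 15)/(9 + 15) - 284) + (7 + X) = (29/24 - 284) + (7 + X) = -6787/24 + (7 + X) = -6619/24 + X)
-938391/q(-713, -934) = -938391/(-6619/24 - 713) = -938391/(-23731/24) = -938391*(-24/23731) = 1185336/1249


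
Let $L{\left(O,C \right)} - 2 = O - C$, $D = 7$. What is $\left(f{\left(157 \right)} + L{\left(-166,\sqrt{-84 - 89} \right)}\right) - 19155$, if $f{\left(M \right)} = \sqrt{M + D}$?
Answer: $-19319 + 2 \sqrt{41} - i \sqrt{173} \approx -19306.0 - 13.153 i$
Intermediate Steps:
$f{\left(M \right)} = \sqrt{7 + M}$ ($f{\left(M \right)} = \sqrt{M + 7} = \sqrt{7 + M}$)
$L{\left(O,C \right)} = 2 + O - C$ ($L{\left(O,C \right)} = 2 - \left(C - O\right) = 2 + O - C$)
$\left(f{\left(157 \right)} + L{\left(-166,\sqrt{-84 - 89} \right)}\right) - 19155 = \left(\sqrt{7 + 157} - \left(164 + \sqrt{-84 - 89}\right)\right) - 19155 = \left(\sqrt{164} - \left(164 + \sqrt{-173}\right)\right) - 19155 = \left(2 \sqrt{41} - \left(164 + i \sqrt{173}\right)\right) - 19155 = \left(-164 + 2 \sqrt{41} - i \sqrt{173}\right) - 19155 = -19319 + 2 \sqrt{41} - i \sqrt{173}$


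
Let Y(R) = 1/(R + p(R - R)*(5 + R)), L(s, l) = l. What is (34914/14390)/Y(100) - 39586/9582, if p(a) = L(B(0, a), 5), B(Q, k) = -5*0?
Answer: 10426078748/6894249 ≈ 1512.3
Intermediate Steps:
B(Q, k) = 0
p(a) = 5
Y(R) = 1/(25 + 6*R) (Y(R) = 1/(R + 5*(5 + R)) = 1/(R + (25 + 5*R)) = 1/(25 + 6*R))
(34914/14390)/Y(100) - 39586/9582 = (34914/14390)/(1/(25 + 6*100)) - 39586/9582 = (34914*(1/14390))/(1/(25 + 600)) - 39586*1/9582 = 17457/(7195*(1/625)) - 19793/4791 = (17457/7195)*625 - 19793/4791 = 2182125/1439 - 19793/4791 = 10426078748/6894249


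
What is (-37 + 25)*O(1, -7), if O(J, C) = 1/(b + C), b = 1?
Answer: 2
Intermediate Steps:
O(J, C) = 1/(1 + C)
(-37 + 25)*O(1, -7) = (-37 + 25)/(1 - 7) = -12/(-6) = -12*(-⅙) = 2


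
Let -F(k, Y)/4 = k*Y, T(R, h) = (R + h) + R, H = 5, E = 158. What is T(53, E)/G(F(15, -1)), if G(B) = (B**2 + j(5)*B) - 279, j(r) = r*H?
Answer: 88/1607 ≈ 0.054760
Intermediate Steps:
T(R, h) = h + 2*R
j(r) = 5*r (j(r) = r*5 = 5*r)
F(k, Y) = -4*Y*k (F(k, Y) = -4*k*Y = -4*Y*k)
G(B) = -279 + B**2 + 25*B (G(B) = (B**2 + (5*5)*B) - 279 = (B**2 + 25*B) - 279 = -279 + B**2 + 25*B)
T(53, E)/G(F(15, -1)) = (158 + 2*53)/(-279 + (-4*(-1)*15)**2 + 25*(-4*(-1)*15)) = (158 + 106)/(-279 + 60**2 + 25*60) = 264/(-279 + 3600 + 1500) = 264/4821 = 264*(1/4821) = 88/1607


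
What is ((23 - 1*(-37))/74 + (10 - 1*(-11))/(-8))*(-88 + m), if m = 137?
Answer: -26313/296 ≈ -88.895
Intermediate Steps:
((23 - 1*(-37))/74 + (10 - 1*(-11))/(-8))*(-88 + m) = ((23 - 1*(-37))/74 + (10 - 1*(-11))/(-8))*(-88 + 137) = ((23 + 37)*(1/74) + (10 + 11)*(-1/8))*49 = (60*(1/74) + 21*(-1/8))*49 = (30/37 - 21/8)*49 = -537/296*49 = -26313/296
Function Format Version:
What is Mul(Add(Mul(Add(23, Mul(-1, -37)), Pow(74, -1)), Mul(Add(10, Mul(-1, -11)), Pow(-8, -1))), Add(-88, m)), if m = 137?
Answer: Rational(-26313, 296) ≈ -88.895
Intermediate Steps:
Mul(Add(Mul(Add(23, Mul(-1, -37)), Pow(74, -1)), Mul(Add(10, Mul(-1, -11)), Pow(-8, -1))), Add(-88, m)) = Mul(Add(Mul(Add(23, Mul(-1, -37)), Pow(74, -1)), Mul(Add(10, Mul(-1, -11)), Pow(-8, -1))), Add(-88, 137)) = Mul(Add(Mul(Add(23, 37), Rational(1, 74)), Mul(Add(10, 11), Rational(-1, 8))), 49) = Mul(Add(Mul(60, Rational(1, 74)), Mul(21, Rational(-1, 8))), 49) = Mul(Add(Rational(30, 37), Rational(-21, 8)), 49) = Mul(Rational(-537, 296), 49) = Rational(-26313, 296)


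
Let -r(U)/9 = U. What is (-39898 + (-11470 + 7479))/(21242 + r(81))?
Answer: -43889/20513 ≈ -2.1396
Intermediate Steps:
r(U) = -9*U
(-39898 + (-11470 + 7479))/(21242 + r(81)) = (-39898 + (-11470 + 7479))/(21242 - 9*81) = (-39898 - 3991)/(21242 - 729) = -43889/20513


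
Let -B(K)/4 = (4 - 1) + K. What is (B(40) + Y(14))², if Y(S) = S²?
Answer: 576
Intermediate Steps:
B(K) = -12 - 4*K (B(K) = -4*((4 - 1) + K) = -4*(3 + K) = -12 - 4*K)
(B(40) + Y(14))² = ((-12 - 4*40) + 14²)² = ((-12 - 160) + 196)² = (-172 + 196)² = 24² = 576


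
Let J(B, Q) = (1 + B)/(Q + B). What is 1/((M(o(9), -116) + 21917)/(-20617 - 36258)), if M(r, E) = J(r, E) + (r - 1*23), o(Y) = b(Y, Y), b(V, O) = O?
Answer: -6085625/2343611 ≈ -2.5967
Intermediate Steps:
o(Y) = Y
J(B, Q) = (1 + B)/(B + Q)
M(r, E) = -23 + r + (1 + r)/(E + r) (M(r, E) = (1 + r)/(r + E) + (r - 1*23) = (1 + r)/(E + r) + (r - 23) = (1 + r)/(E + r) + (-23 + r) = -23 + r + (1 + r)/(E + r))
1/((M(o(9), -116) + 21917)/(-20617 - 36258)) = 1/(((1 + 9 + (-23 + 9)*(-116 + 9))/(-116 + 9) + 21917)/(-20617 - 36258)) = 1/(((1 + 9 - 14*(-107))/(-107) + 21917)/(-56875)) = 1/((-(1 + 9 + 1498)/107 + 21917)*(-1/56875)) = 1/((-1/107*1508 + 21917)*(-1/56875)) = 1/((-1508/107 + 21917)*(-1/56875)) = 1/((2343611/107)*(-1/56875)) = 1/(-2343611/6085625) = -6085625/2343611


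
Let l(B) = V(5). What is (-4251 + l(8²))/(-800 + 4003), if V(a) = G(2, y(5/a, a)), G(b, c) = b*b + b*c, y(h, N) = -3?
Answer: -4253/3203 ≈ -1.3278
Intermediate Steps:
G(b, c) = b² + b*c
V(a) = -2 (V(a) = 2*(2 - 3) = 2*(-1) = -2)
l(B) = -2
(-4251 + l(8²))/(-800 + 4003) = (-4251 - 2)/(-800 + 4003) = -4253/3203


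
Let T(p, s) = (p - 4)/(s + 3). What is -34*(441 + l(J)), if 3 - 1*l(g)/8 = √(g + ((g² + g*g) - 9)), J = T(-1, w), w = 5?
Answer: -15810 + 34*I*√566 ≈ -15810.0 + 808.89*I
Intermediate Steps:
T(p, s) = (-4 + p)/(3 + s)
J = -5/8 (J = (-4 - 1)/(3 + 5) = -5/8 ≈ -0.62500)
l(g) = 24 - 8*√(-9 + g + 2*g²) (l(g) = 24 - 8*√(g + ((g² + g*g) - 9)) = 24 - 8*√(g + ((g² + g²) - 9)) = 24 - 8*√(g + (2*g² - 9)) = 24 - 8*√(g + (-9 + 2*g²)) = 24 - 8*√(-9 + g + 2*g²))
-34*(441 + l(J)) = -34*(441 + (24 - 8*√(-9 - 5/8 + 2*(-5/8)²))) = -34*(441 + (24 - 8*√(-9 - 5/8 + 2*(25/64)))) = -34*(441 + (24 - 8*√(-9 - 5/8 + 25/32))) = -34*(441 + (24 - I*√566)) = -34*(465 - I*√566) = -15810 + 34*I*√566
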